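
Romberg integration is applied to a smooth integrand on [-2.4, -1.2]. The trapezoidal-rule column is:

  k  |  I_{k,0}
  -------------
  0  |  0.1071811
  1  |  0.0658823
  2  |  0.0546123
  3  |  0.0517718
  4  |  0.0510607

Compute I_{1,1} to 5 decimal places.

0.05212

Richardson extrapolation on the trapezoidal column (denominator 4−1=3):
I_{1,1} = 0.0658823 + (0.0658823 − 0.1071811)/3 = 0.0521160
(Column j=1 coincides with Simpson's rule on the same nodes.)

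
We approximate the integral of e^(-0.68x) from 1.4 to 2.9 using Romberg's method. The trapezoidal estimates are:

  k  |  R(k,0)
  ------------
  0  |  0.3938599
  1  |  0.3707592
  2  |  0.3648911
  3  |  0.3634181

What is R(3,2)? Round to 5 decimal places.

0.36293

R(2,1) = (4·0.3648911 − 0.3707592) / 3 = 0.3629351
R(3,1) = (4·0.3634181 − 0.3648911) / 3 = 0.3629271
R(3,2) = 0.3629271 + (0.3629271 − 0.3629351)/15 = 0.3629266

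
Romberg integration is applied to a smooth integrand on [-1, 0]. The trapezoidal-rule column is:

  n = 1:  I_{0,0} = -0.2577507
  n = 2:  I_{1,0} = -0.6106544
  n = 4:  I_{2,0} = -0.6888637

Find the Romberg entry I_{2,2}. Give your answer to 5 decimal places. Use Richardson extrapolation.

Richardson extrapolation on the trapezoidal column (denominator 4−1=3):
I_{1,1} = -0.6106544 + (-0.6106544 − (-0.2577507))/3 = -0.7282890
I_{2,1} = -0.6888637 + (-0.6888637 − (-0.6106544))/3 = -0.7149335
I_{2,2} = (16·(-0.7149335) − (-0.7282890)) / 15 = -0.7140431

-0.71404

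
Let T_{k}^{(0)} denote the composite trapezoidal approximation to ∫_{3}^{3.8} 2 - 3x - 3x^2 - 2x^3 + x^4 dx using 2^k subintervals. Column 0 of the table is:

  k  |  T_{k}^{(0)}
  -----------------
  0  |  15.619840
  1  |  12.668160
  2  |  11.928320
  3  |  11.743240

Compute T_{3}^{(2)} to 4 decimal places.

Richardson extrapolation on the trapezoidal column (denominator 4−1=3):
T_{2}^{(1)} = (4·11.928320 − 12.668160) / 3 = 11.681707
T_{3}^{(1)} = 11.743240 + (11.743240 − 11.928320)/3 = 11.681547
T_{3}^{(2)} = 11.681547 + (11.681547 − 11.681707)/15 = 11.681536

11.6815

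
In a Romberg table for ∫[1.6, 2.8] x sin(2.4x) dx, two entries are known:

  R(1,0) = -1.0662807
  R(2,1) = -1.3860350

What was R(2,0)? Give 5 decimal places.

From R(2,1) = (4·R(2,0) − R(1,0))/3, solve for R(2,0):
4·R(2,0) = 3·(-1.3860350) + (-1.0662807) = -5.2243857
R(2,0) = -1.3060964

-1.30610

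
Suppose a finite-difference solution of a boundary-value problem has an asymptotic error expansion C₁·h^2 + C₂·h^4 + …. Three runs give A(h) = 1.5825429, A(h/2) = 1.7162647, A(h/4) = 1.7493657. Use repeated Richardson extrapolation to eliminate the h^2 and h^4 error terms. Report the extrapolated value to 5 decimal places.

First eliminate the h^2 term (factor 2^2 = 4):
  B₁ = (4·1.7162647 − 1.5825429)/3 = 1.7608386
  B₂ = (4·1.7493657 − 1.7162647)/3 = 1.7603994
Then eliminate the h^4 term (factor 2^4 = 16):
  (16·1.7603994 − 1.7608386)/15 = 1.7603701

1.76037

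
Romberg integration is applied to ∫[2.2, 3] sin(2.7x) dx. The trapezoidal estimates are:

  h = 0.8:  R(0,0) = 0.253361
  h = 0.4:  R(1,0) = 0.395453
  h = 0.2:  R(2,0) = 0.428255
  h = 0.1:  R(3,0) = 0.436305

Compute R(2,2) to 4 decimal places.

R(1,1) = 0.395453 + (0.395453 − 0.253361)/3 = 0.442817
R(2,1) = (4·0.428255 − 0.395453) / 3 = 0.439189
R(2,2) = 0.439189 + (0.439189 − 0.442817)/15 = 0.438947

0.4389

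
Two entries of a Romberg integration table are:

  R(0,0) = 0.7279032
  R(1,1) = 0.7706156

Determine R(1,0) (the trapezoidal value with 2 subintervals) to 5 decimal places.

From R(1,1) = (4·R(1,0) − R(0,0))/3, solve for R(1,0):
4·R(1,0) = 3·0.7706156 + 0.7279032 = 3.0397500
R(1,0) = 0.7599375

0.75994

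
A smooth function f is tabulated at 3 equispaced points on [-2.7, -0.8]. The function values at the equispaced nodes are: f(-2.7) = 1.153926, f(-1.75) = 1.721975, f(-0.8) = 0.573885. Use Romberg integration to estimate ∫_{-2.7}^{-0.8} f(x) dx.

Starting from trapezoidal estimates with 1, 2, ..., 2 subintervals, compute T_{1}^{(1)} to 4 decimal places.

T_{0}^{(0)} (trapezoid, 1 panel, h=1.9000): 1.641420
T_{1}^{(0)} (trapezoid, 2 panels, h=0.9500): 2.456586
T_{1}^{(1)} = 2.456586 + (2.456586 − 1.641420)/3 = 2.728308

2.7283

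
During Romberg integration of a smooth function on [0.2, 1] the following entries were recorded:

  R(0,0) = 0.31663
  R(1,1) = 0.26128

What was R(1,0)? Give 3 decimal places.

From R(1,1) = (4·R(1,0) − R(0,0))/3, solve for R(1,0):
4·R(1,0) = 3·0.26128 + 0.31663 = 1.10047
R(1,0) = 0.27512

0.275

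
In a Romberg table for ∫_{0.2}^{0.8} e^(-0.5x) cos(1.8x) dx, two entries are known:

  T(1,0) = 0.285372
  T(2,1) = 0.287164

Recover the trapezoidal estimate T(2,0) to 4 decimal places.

0.2867

From T(2,1) = (4·T(2,0) − T(1,0))/3, solve for T(2,0):
4·T(2,0) = 3·0.287164 + 0.285372 = 1.146864
T(2,0) = 0.286716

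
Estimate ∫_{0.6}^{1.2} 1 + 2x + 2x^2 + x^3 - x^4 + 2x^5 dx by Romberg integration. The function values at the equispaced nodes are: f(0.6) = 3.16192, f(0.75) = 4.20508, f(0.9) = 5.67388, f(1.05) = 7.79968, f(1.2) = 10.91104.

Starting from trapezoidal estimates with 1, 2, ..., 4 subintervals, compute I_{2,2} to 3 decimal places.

I_{0,0} (trapezoid, 1 panel, h=0.6000): 4.22189
I_{1,0} (trapezoid, 2 panels, h=0.3000): 3.81311
I_{2,0} (trapezoid, 4 panels, h=0.1500): 3.70727
I_{1,1} = 3.81311 + (3.81311 − 4.22189)/3 = 3.67685
I_{2,1} = 3.70727 + (3.70727 − 3.81311)/3 = 3.67199
I_{2,2} = 3.67199 + (3.67199 − 3.67685)/15 = 3.67167

3.672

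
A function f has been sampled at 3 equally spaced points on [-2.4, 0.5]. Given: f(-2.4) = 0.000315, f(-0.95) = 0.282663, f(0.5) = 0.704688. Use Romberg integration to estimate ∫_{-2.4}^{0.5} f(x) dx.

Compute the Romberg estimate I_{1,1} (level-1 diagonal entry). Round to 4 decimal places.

0.8872

I_{0,0} (trapezoid, 1 panel, h=2.9000): 1.022254
I_{1,0} (trapezoid, 2 panels, h=1.4500): 0.920989
I_{1,1} = 0.920989 + (0.920989 − 1.022254)/3 = 0.887234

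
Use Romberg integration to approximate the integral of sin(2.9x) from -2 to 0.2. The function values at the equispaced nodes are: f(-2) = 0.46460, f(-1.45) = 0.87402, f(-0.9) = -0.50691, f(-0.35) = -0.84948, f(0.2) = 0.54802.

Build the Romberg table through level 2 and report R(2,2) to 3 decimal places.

0.044

R(0,0) (trapezoid, 1 panel, h=2.2000): 1.11388
R(1,0) (trapezoid, 2 panels, h=1.1000): -0.00066
R(2,0) (trapezoid, 4 panels, h=0.5500): 0.01317
R(1,1) = -0.00066 + (-0.00066 − 1.11388)/3 = -0.37217
R(2,1) = 0.01317 + (0.01317 − (-0.00066))/3 = 0.01778
R(2,2) = 0.01778 + (0.01778 − (-0.37217))/15 = 0.04378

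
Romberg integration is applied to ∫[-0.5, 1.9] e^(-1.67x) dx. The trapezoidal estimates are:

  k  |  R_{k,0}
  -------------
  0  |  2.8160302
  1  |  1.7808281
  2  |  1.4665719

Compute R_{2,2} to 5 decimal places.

1.35689

R_{1,1} = (4·1.7808281 − 2.8160302) / 3 = 1.4357607
R_{2,1} = 1.4665719 + (1.4665719 − 1.7808281)/3 = 1.3618198
R_{2,2} = (16·1.3618198 − 1.4357607) / 15 = 1.3568904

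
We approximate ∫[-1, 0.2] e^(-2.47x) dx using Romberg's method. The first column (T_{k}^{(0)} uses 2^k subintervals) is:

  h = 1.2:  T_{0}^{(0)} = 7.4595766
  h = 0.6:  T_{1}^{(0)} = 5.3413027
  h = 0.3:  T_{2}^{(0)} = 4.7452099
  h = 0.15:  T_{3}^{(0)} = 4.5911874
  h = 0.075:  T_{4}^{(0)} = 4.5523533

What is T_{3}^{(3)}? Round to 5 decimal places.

T_{1}^{(1)} = 5.3413027 + (5.3413027 − 7.4595766)/3 = 4.6352114
T_{2}^{(1)} = 4.7452099 + (4.7452099 − 5.3413027)/3 = 4.5465123
T_{3}^{(1)} = 4.5911874 + (4.5911874 − 4.7452099)/3 = 4.5398466
T_{2}^{(2)} = 4.5465123 + (4.5465123 − 4.6352114)/15 = 4.5405990
T_{3}^{(2)} = (16·4.5398466 − 4.5465123) / 15 = 4.5394022
T_{3}^{(3)} = 4.5394022 + (4.5394022 − 4.5405990)/63 = 4.5393832
(Column j=1 coincides with Simpson's rule on the same nodes.)

4.53938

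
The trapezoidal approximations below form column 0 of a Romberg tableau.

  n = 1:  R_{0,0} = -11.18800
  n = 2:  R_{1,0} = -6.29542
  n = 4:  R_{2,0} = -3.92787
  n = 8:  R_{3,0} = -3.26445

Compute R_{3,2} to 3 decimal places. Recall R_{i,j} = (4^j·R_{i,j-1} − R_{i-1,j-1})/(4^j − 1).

R_{2,1} = (4·(-3.92787) − (-6.29542)) / 3 = -3.13869
R_{3,1} = -3.26445 + (-3.26445 − (-3.92787))/3 = -3.04331
R_{3,2} = -3.04331 + (-3.04331 − (-3.13869))/15 = -3.03695

-3.037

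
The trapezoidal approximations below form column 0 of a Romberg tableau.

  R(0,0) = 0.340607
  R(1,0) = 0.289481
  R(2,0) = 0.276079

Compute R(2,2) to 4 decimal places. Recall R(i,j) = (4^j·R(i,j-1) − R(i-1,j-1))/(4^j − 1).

R(1,1) = 0.289481 + (0.289481 − 0.340607)/3 = 0.272439
R(2,1) = (4·0.276079 − 0.289481) / 3 = 0.271612
R(2,2) = 0.271612 + (0.271612 − 0.272439)/15 = 0.271557
(Column j=1 coincides with Simpson's rule on the same nodes.)

0.2716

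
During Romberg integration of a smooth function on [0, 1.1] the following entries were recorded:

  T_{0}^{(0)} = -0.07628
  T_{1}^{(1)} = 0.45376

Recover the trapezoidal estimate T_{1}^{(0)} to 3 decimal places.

0.321

From T_{1}^{(1)} = (4·T_{1}^{(0)} − T_{0}^{(0)})/3, solve for T_{1}^{(0)}:
4·T_{1}^{(0)} = 3·0.45376 + (-0.07628) = 1.28500
T_{1}^{(0)} = 0.32125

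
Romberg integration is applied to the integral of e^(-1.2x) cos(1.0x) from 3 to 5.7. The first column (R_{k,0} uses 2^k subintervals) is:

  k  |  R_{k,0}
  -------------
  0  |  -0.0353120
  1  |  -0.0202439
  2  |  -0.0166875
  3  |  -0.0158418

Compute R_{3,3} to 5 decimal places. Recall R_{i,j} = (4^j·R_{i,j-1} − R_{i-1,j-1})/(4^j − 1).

Richardson extrapolation on the trapezoidal column (denominator 4−1=3):
R_{1,1} = -0.0202439 + (-0.0202439 − (-0.0353120))/3 = -0.0152212
R_{2,1} = -0.0166875 + (-0.0166875 − (-0.0202439))/3 = -0.0155020
R_{3,1} = -0.0158418 + (-0.0158418 − (-0.0166875))/3 = -0.0155599
R_{2,2} = -0.0155020 + (-0.0155020 − (-0.0152212))/15 = -0.0155207
R_{3,2} = -0.0155599 + (-0.0155599 − (-0.0155020))/15 = -0.0155638
R_{3,3} = (64·(-0.0155638) − (-0.0155207)) / 63 = -0.0155645

-0.01556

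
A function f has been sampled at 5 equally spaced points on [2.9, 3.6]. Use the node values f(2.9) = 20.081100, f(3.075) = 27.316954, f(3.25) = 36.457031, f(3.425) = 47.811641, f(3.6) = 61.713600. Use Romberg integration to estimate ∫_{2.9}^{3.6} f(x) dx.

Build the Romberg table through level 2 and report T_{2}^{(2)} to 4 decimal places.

T_{0}^{(0)} (trapezoid, 1 panel, h=0.7000): 28.628145
T_{1}^{(0)} (trapezoid, 2 panels, h=0.3500): 27.074033
T_{2}^{(0)} (trapezoid, 4 panels, h=0.1750): 26.684521
T_{1}^{(1)} = 27.074033 + (27.074033 − 28.628145)/3 = 26.555996
T_{2}^{(1)} = 26.684521 + (26.684521 − 27.074033)/3 = 26.554684
T_{2}^{(2)} = 26.554684 + (26.554684 − 26.555996)/15 = 26.554597

26.5546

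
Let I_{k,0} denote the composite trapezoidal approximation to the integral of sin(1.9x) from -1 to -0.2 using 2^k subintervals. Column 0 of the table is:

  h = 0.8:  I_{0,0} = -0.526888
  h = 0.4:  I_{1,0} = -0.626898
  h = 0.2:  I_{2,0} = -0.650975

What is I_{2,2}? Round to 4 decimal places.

Richardson extrapolation on the trapezoidal column (denominator 4−1=3):
I_{1,1} = -0.626898 + (-0.626898 − (-0.526888))/3 = -0.660235
I_{2,1} = (4·(-0.650975) − (-0.626898)) / 3 = -0.659001
I_{2,2} = (16·(-0.659001) − (-0.660235)) / 15 = -0.658919

-0.6589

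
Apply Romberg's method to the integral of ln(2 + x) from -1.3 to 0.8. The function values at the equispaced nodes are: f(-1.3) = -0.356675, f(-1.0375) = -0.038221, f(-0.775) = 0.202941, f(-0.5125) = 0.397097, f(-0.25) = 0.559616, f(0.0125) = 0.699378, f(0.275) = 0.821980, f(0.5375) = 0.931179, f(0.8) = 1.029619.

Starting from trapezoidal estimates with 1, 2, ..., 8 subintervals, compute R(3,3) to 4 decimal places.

1.0326

R(0,0) (trapezoid, 1 panel, h=2.1000): 0.706591
R(1,0) (trapezoid, 2 panels, h=1.0500): 0.940892
R(2,0) (trapezoid, 4 panels, h=0.5250): 1.008530
R(3,0) (trapezoid, 8 panels, h=0.2625): 1.026491
R(1,1) = 0.940892 + (0.940892 − 0.706591)/3 = 1.018992
R(2,1) = 1.008530 + (1.008530 − 0.940892)/3 = 1.031076
R(3,1) = 1.026491 + (1.026491 − 1.008530)/3 = 1.032478
R(2,2) = 1.031076 + (1.031076 − 1.018992)/15 = 1.031882
R(3,2) = 1.032478 + (1.032478 − 1.031076)/15 = 1.032571
R(3,3) = 1.032571 + (1.032571 − 1.031882)/63 = 1.032582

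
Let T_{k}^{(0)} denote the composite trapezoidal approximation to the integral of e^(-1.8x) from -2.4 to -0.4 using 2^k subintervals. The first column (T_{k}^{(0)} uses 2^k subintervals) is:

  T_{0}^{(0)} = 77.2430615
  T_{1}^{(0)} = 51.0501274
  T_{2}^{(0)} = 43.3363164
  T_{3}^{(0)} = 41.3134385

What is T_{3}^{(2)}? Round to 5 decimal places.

40.63075

T_{2}^{(1)} = 43.3363164 + (43.3363164 − 51.0501274)/3 = 40.7650461
T_{3}^{(1)} = 41.3134385 + (41.3134385 − 43.3363164)/3 = 40.6391459
T_{3}^{(2)} = 40.6391459 + (40.6391459 − 40.7650461)/15 = 40.6307526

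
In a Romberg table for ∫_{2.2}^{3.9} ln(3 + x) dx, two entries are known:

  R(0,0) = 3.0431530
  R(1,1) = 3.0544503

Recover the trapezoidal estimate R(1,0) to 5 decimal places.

From R(1,1) = (4·R(1,0) − R(0,0))/3, solve for R(1,0):
4·R(1,0) = 3·3.0544503 + 3.0431530 = 12.2065039
R(1,0) = 3.0516260

3.05163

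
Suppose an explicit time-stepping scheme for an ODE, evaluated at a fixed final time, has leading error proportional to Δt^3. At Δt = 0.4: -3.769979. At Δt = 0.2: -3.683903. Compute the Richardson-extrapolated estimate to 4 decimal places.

-3.6716

The leading error scales as Δt^3; refining by a factor of 2 reduces it by 2^3 = 8.
Extrapolated value = (8·A(Δt/2) − A(Δt)) / (8 − 1)
= (8·(-3.683903) − (-3.769979)) / 7
= -25.701245 / 7 = -3.671606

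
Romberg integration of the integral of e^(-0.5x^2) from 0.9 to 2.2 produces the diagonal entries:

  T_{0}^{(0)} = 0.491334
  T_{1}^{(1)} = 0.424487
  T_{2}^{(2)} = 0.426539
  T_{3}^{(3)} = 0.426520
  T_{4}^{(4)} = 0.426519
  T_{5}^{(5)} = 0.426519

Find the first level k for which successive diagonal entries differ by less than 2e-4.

k = 3

|T_{1}^{(1)} − T_{0}^{(0)}| = 0.066847 ≥ 2e-4
|T_{2}^{(2)} − T_{1}^{(1)}| = 0.002052 ≥ 2e-4
|T_{3}^{(3)} − T_{2}^{(2)}| = 0.000019 < 2e-4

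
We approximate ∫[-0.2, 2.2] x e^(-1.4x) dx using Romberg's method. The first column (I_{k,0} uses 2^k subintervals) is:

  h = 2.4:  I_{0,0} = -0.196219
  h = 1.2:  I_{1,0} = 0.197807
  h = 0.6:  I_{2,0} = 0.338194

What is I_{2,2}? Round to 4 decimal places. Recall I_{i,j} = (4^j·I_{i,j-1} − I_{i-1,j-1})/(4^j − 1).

0.3887

Richardson extrapolation on the trapezoidal column (denominator 4−1=3):
I_{1,1} = 0.197807 + (0.197807 − (-0.196219))/3 = 0.329149
I_{2,1} = 0.338194 + (0.338194 − 0.197807)/3 = 0.384990
I_{2,2} = (16·0.384990 − 0.329149) / 15 = 0.388713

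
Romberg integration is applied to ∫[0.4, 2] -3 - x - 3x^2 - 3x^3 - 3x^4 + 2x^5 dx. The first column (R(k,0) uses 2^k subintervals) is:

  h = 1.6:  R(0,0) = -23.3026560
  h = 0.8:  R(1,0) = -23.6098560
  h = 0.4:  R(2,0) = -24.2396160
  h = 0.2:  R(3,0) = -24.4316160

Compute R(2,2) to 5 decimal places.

Richardson extrapolation on the trapezoidal column (denominator 4−1=3):
R(1,1) = -23.6098560 + (-23.6098560 − (-23.3026560))/3 = -23.7122560
R(2,1) = -24.2396160 + (-24.2396160 − (-23.6098560))/3 = -24.4495360
R(2,2) = -24.4495360 + (-24.4495360 − (-23.7122560))/15 = -24.4986880

-24.49869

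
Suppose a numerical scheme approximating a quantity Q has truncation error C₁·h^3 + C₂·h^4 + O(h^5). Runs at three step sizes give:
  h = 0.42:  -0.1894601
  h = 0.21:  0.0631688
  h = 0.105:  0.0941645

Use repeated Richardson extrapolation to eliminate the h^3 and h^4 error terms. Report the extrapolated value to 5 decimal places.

0.09855

First eliminate the h^3 term (factor 2^3 = 8):
  B₁ = (8·0.0631688 − (-0.1894601))/7 = 0.0992586
  B₂ = (8·0.0941645 − 0.0631688)/7 = 0.0985925
Then eliminate the h^4 term (factor 2^4 = 16):
  (16·0.0985925 − 0.0992586)/15 = 0.0985481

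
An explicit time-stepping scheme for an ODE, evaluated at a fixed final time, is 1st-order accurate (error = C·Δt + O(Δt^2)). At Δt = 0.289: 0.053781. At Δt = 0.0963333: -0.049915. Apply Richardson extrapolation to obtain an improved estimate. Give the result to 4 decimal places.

The leading error scales as Δt; refining by a factor of 3 reduces it by 3^1 = 3.
Extrapolated value = (3·A(Δt/3) − A(Δt)) / (3 − 1)
= (3·(-0.049915) − 0.053781) / 2
= -0.203526 / 2 = -0.101763

-0.1018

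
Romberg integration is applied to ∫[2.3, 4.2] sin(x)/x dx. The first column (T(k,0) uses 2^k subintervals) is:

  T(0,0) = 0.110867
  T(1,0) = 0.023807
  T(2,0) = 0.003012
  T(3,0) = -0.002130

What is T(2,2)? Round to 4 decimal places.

-0.0038

Richardson extrapolation on the trapezoidal column (denominator 4−1=3):
T(1,1) = 0.023807 + (0.023807 − 0.110867)/3 = -0.005213
T(2,1) = 0.003012 + (0.003012 − 0.023807)/3 = -0.003920
T(2,2) = -0.003920 + (-0.003920 − (-0.005213))/15 = -0.003834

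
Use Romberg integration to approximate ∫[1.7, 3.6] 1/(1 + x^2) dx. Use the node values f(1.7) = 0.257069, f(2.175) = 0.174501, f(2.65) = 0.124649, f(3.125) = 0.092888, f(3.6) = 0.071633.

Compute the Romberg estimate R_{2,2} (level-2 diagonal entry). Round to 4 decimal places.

R_{0,0} (trapezoid, 1 panel, h=1.9000): 0.312267
R_{1,0} (trapezoid, 2 panels, h=0.9500): 0.274550
R_{2,0} (trapezoid, 4 panels, h=0.4750): 0.264285
R_{1,1} = 0.274550 + (0.274550 − 0.312267)/3 = 0.261978
R_{2,1} = 0.264285 + (0.264285 − 0.274550)/3 = 0.260863
R_{2,2} = 0.260863 + (0.260863 − 0.261978)/15 = 0.260789

0.2608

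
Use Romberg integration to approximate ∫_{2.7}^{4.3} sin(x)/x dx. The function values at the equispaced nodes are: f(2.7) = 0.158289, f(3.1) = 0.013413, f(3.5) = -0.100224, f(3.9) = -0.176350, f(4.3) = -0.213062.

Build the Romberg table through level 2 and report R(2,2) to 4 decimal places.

R(0,0) (trapezoid, 1 panel, h=1.6000): -0.043818
R(1,0) (trapezoid, 2 panels, h=0.8000): -0.102088
R(2,0) (trapezoid, 4 panels, h=0.4000): -0.116219
R(1,1) = -0.102088 + (-0.102088 − (-0.043818))/3 = -0.121511
R(2,1) = -0.116219 + (-0.116219 − (-0.102088))/3 = -0.120929
R(2,2) = -0.120929 + (-0.120929 − (-0.121511))/15 = -0.120890

-0.1209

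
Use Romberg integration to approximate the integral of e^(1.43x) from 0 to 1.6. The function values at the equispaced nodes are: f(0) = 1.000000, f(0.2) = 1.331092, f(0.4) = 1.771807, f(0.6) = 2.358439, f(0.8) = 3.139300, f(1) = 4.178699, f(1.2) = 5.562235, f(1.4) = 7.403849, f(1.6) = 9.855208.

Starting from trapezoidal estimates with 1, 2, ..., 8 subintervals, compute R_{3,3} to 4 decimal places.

R_{0,0} (trapezoid, 1 panel, h=1.6000): 8.684166
R_{1,0} (trapezoid, 2 panels, h=0.8000): 6.853523
R_{2,0} (trapezoid, 4 panels, h=0.4000): 6.360378
R_{3,0} (trapezoid, 8 panels, h=0.2000): 6.234605
R_{1,1} = 6.853523 + (6.853523 − 8.684166)/3 = 6.243309
R_{2,1} = 6.360378 + (6.360378 − 6.853523)/3 = 6.195996
R_{3,1} = 6.234605 + (6.234605 − 6.360378)/3 = 6.192681
R_{2,2} = 6.195996 + (6.195996 − 6.243309)/15 = 6.192842
R_{3,2} = 6.192681 + (6.192681 − 6.195996)/15 = 6.192460
R_{3,3} = 6.192460 + (6.192460 − 6.192842)/63 = 6.192454

6.1925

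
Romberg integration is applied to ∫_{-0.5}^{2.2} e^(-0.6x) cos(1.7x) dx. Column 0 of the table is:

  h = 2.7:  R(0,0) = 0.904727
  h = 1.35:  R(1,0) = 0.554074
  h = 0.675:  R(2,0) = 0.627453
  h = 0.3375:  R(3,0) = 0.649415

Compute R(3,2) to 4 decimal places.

0.6571

Richardson extrapolation on the trapezoidal column (denominator 4−1=3):
R(2,1) = (4·0.627453 − 0.554074) / 3 = 0.651913
R(3,1) = 0.649415 + (0.649415 − 0.627453)/3 = 0.656736
R(3,2) = 0.656736 + (0.656736 − 0.651913)/15 = 0.657058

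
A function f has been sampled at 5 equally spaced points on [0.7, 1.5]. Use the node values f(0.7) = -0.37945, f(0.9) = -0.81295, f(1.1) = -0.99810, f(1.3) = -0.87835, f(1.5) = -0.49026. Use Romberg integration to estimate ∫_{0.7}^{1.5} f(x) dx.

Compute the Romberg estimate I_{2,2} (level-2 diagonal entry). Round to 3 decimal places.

-0.642

I_{0,0} (trapezoid, 1 panel, h=0.8000): -0.34788
I_{1,0} (trapezoid, 2 panels, h=0.4000): -0.57318
I_{2,0} (trapezoid, 4 panels, h=0.2000): -0.62485
I_{1,1} = -0.57318 + (-0.57318 − (-0.34788))/3 = -0.64828
I_{2,1} = -0.62485 + (-0.62485 − (-0.57318))/3 = -0.64207
I_{2,2} = -0.64207 + (-0.64207 − (-0.64828))/15 = -0.64166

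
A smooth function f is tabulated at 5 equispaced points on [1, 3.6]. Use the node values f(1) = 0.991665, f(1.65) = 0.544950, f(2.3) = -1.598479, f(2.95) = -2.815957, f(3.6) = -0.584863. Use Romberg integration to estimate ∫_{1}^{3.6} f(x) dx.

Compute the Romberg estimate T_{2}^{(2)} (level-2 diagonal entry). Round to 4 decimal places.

-2.5713

T_{0}^{(0)} (trapezoid, 1 panel, h=2.6000): 0.528843
T_{1}^{(0)} (trapezoid, 2 panels, h=1.3000): -1.813601
T_{2}^{(0)} (trapezoid, 4 panels, h=0.6500): -2.382955
T_{1}^{(1)} = -1.813601 + (-1.813601 − 0.528843)/3 = -2.594416
T_{2}^{(1)} = -2.382955 + (-2.382955 − (-1.813601))/3 = -2.572740
T_{2}^{(2)} = -2.572740 + (-2.572740 − (-2.594416))/15 = -2.571295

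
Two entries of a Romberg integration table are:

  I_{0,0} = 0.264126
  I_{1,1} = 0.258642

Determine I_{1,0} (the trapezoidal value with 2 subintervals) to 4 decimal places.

From I_{1,1} = (4·I_{1,0} − I_{0,0})/3, solve for I_{1,0}:
4·I_{1,0} = 3·0.258642 + 0.264126 = 1.040052
I_{1,0} = 0.260013

0.2600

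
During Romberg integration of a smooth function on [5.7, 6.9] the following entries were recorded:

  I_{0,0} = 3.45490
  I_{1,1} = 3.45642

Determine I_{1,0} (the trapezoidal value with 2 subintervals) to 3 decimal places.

3.456

From I_{1,1} = (4·I_{1,0} − I_{0,0})/3, solve for I_{1,0}:
4·I_{1,0} = 3·3.45642 + 3.45490 = 13.82416
I_{1,0} = 3.45604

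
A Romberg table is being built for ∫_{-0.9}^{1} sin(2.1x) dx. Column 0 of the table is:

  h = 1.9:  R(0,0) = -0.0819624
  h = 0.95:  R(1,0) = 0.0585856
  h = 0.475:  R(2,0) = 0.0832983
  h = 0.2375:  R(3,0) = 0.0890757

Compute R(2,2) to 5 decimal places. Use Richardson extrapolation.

Richardson extrapolation on the trapezoidal column (denominator 4−1=3):
R(1,1) = 0.0585856 + (0.0585856 − (-0.0819624))/3 = 0.1054349
R(2,1) = (4·0.0832983 − 0.0585856) / 3 = 0.0915359
R(2,2) = 0.0915359 + (0.0915359 − 0.1054349)/15 = 0.0906093

0.09061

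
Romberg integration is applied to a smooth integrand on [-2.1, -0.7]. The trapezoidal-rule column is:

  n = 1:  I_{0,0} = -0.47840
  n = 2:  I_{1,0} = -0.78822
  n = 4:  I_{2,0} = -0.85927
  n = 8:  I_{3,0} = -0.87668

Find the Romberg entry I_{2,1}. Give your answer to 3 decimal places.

Richardson extrapolation on the trapezoidal column (denominator 4−1=3):
I_{2,1} = (4·(-0.85927) − (-0.78822)) / 3 = -0.88295

-0.883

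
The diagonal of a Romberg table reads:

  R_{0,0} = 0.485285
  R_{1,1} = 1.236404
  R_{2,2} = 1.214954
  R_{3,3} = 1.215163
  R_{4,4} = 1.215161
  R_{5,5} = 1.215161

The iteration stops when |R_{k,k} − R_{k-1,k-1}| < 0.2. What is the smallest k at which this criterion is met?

|R_{1,1} − R_{0,0}| = 0.751119 ≥ 0.2
|R_{2,2} − R_{1,1}| = 0.021450 < 0.2

k = 2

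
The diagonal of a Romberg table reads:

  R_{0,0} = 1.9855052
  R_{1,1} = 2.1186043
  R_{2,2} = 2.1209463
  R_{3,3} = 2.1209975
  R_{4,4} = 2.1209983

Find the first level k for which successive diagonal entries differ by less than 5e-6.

k = 4

|R_{1,1} − R_{0,0}| = 0.1330991 ≥ 5e-6
|R_{2,2} − R_{1,1}| = 0.0023420 ≥ 5e-6
|R_{3,3} − R_{2,2}| = 0.0000512 ≥ 5e-6
|R_{4,4} − R_{3,3}| = 0.0000008 < 5e-6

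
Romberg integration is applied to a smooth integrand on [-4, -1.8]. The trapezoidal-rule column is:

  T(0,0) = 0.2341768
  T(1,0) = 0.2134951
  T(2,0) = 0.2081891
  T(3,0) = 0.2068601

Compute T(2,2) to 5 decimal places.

0.20641

T(1,1) = 0.2134951 + (0.2134951 − 0.2341768)/3 = 0.2066012
T(2,1) = 0.2081891 + (0.2081891 − 0.2134951)/3 = 0.2064204
T(2,2) = 0.2064204 + (0.2064204 − 0.2066012)/15 = 0.2064083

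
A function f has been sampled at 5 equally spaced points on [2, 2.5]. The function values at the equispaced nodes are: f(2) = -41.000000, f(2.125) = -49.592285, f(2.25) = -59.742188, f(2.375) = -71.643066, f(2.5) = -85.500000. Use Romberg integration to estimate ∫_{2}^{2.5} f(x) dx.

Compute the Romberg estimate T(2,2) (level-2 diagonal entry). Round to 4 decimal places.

T(0,0) (trapezoid, 1 panel, h=0.5000): -31.625000
T(1,0) (trapezoid, 2 panels, h=0.2500): -30.748047
T(2,0) (trapezoid, 4 panels, h=0.1250): -30.528442
T(1,1) = -30.748047 + (-30.748047 − (-31.625000))/3 = -30.455729
T(2,1) = -30.528442 + (-30.528442 − (-30.748047))/3 = -30.455240
T(2,2) = -30.455240 + (-30.455240 − (-30.455729))/15 = -30.455207

-30.4552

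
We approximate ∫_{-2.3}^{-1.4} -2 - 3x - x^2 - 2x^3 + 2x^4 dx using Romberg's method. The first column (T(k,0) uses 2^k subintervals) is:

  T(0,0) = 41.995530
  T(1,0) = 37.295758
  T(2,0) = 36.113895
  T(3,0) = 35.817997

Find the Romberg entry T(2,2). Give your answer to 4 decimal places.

Richardson extrapolation on the trapezoidal column (denominator 4−1=3):
T(1,1) = (4·37.295758 − 41.995530) / 3 = 35.729167
T(2,1) = (4·36.113895 − 37.295758) / 3 = 35.719941
T(2,2) = (16·35.719941 − 35.729167) / 15 = 35.719326

35.7193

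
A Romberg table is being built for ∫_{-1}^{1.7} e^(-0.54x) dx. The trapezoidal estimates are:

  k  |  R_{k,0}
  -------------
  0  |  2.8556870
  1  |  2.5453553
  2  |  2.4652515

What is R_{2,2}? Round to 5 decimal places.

2.43833

Richardson extrapolation on the trapezoidal column (denominator 4−1=3):
R_{1,1} = (4·2.5453553 − 2.8556870) / 3 = 2.4419114
R_{2,1} = 2.4652515 + (2.4652515 − 2.5453553)/3 = 2.4385502
R_{2,2} = (16·2.4385502 − 2.4419114) / 15 = 2.4383261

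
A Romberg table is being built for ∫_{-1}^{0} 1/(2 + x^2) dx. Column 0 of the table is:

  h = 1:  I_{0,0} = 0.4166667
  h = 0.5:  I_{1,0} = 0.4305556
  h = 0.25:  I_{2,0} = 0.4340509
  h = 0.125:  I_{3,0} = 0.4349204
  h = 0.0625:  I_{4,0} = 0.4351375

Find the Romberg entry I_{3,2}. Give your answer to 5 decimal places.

I_{2,1} = (4·0.4340509 − 0.4305556) / 3 = 0.4352160
I_{3,1} = (4·0.4349204 − 0.4340509) / 3 = 0.4352102
I_{3,2} = (16·0.4352102 − 0.4352160) / 15 = 0.4352098

0.43521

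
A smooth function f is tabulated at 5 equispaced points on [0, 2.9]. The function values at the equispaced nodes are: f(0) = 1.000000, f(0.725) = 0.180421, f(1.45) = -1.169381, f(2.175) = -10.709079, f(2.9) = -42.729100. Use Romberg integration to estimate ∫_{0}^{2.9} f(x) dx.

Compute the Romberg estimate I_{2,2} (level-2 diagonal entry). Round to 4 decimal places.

I_{0,0} (trapezoid, 1 panel, h=2.9000): -60.507195
I_{1,0} (trapezoid, 2 panels, h=1.4500): -31.949200
I_{2,0} (trapezoid, 4 panels, h=0.7250): -23.607877
I_{1,1} = -31.949200 + (-31.949200 − (-60.507195))/3 = -22.429868
I_{2,1} = -23.607877 + (-23.607877 − (-31.949200))/3 = -20.827436
I_{2,2} = -20.827436 + (-20.827436 − (-22.429868))/15 = -20.720607

-20.7206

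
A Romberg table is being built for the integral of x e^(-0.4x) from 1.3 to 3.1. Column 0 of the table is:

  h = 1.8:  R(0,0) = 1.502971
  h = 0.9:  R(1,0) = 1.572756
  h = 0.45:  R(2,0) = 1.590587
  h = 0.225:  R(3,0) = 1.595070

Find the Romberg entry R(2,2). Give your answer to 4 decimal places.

1.5966

R(1,1) = 1.572756 + (1.572756 − 1.502971)/3 = 1.596018
R(2,1) = (4·1.590587 − 1.572756) / 3 = 1.596531
R(2,2) = 1.596531 + (1.596531 − 1.596018)/15 = 1.596565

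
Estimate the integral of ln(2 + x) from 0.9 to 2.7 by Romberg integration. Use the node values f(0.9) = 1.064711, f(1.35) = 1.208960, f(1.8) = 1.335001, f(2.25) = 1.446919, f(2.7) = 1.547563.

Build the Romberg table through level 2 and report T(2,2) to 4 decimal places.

T(0,0) (trapezoid, 1 panel, h=1.8000): 2.351047
T(1,0) (trapezoid, 2 panels, h=0.9000): 2.377024
T(2,0) (trapezoid, 4 panels, h=0.4500): 2.383658
T(1,1) = 2.377024 + (2.377024 − 2.351047)/3 = 2.385683
T(2,1) = 2.383658 + (2.383658 − 2.377024)/3 = 2.385869
T(2,2) = 2.385869 + (2.385869 − 2.385683)/15 = 2.385881

2.3859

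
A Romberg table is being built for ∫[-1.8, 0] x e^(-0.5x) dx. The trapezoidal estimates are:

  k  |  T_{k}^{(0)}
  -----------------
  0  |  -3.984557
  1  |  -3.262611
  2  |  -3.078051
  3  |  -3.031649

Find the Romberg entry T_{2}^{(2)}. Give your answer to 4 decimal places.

-3.0162

Richardson extrapolation on the trapezoidal column (denominator 4−1=3):
T_{1}^{(1)} = (4·(-3.262611) − (-3.984557)) / 3 = -3.021962
T_{2}^{(1)} = -3.078051 + (-3.078051 − (-3.262611))/3 = -3.016531
T_{2}^{(2)} = -3.016531 + (-3.016531 − (-3.021962))/15 = -3.016169
(Column j=1 coincides with Simpson's rule on the same nodes.)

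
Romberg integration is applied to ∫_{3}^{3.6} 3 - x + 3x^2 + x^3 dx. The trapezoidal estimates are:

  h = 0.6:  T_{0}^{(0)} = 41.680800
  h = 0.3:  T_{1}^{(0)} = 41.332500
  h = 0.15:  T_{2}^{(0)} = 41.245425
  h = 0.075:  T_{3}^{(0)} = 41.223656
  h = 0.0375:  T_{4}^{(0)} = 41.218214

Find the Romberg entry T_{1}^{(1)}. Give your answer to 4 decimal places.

41.2164

Richardson extrapolation on the trapezoidal column (denominator 4−1=3):
T_{1}^{(1)} = (4·41.332500 − 41.680800) / 3 = 41.216400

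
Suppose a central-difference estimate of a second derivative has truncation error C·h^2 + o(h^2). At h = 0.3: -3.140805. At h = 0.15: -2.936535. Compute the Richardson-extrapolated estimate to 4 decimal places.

-2.8684

The leading error scales as h^2; refining by a factor of 2 reduces it by 2^2 = 4.
Extrapolated value = (4·A(h/2) − A(h)) / (4 − 1)
= (4·(-2.936535) − (-3.140805)) / 3
= -8.605335 / 3 = -2.868445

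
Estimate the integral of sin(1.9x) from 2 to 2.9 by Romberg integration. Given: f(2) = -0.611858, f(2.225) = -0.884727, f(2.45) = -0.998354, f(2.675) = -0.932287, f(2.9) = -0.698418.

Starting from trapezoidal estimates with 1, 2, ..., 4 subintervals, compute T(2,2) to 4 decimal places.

-0.7930

T(0,0) (trapezoid, 1 panel, h=0.9000): -0.589624
T(1,0) (trapezoid, 2 panels, h=0.4500): -0.744071
T(2,0) (trapezoid, 4 panels, h=0.2250): -0.780864
T(1,1) = -0.744071 + (-0.744071 − (-0.589624))/3 = -0.795553
T(2,1) = -0.780864 + (-0.780864 − (-0.744071))/3 = -0.793128
T(2,2) = -0.793128 + (-0.793128 − (-0.795553))/15 = -0.792966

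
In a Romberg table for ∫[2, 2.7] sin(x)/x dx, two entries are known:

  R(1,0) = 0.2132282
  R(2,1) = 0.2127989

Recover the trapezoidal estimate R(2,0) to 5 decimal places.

0.21291

From R(2,1) = (4·R(2,0) − R(1,0))/3, solve for R(2,0):
4·R(2,0) = 3·0.2127989 + 0.2132282 = 0.8516249
R(2,0) = 0.2129062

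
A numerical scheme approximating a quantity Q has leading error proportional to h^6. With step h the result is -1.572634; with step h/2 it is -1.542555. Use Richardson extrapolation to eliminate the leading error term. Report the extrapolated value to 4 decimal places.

-1.5421

Extrapolated value = (64·A(h/2) − A(h)) / (64 − 1)
= (64·(-1.542555) − (-1.572634)) / 63
= -97.150886 / 63 = -1.542078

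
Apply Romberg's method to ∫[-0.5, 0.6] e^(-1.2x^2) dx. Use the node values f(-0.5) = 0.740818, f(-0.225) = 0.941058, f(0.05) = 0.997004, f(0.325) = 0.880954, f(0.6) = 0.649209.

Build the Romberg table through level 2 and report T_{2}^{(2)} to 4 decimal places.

0.9778

T_{0}^{(0)} (trapezoid, 1 panel, h=1.1000): 0.764515
T_{1}^{(0)} (trapezoid, 2 panels, h=0.5500): 0.930610
T_{2}^{(0)} (trapezoid, 4 panels, h=0.2750): 0.966358
T_{1}^{(1)} = 0.930610 + (0.930610 − 0.764515)/3 = 0.985975
T_{2}^{(1)} = 0.966358 + (0.966358 − 0.930610)/3 = 0.978274
T_{2}^{(2)} = 0.978274 + (0.978274 − 0.985975)/15 = 0.977761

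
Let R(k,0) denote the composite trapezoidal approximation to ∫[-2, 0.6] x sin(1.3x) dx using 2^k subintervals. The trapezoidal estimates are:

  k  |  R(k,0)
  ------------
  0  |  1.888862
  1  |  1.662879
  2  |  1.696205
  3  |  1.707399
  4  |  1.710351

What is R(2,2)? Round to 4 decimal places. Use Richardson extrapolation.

1.7153

Richardson extrapolation on the trapezoidal column (denominator 4−1=3):
R(1,1) = (4·1.662879 − 1.888862) / 3 = 1.587551
R(2,1) = 1.696205 + (1.696205 − 1.662879)/3 = 1.707314
R(2,2) = 1.707314 + (1.707314 − 1.587551)/15 = 1.715298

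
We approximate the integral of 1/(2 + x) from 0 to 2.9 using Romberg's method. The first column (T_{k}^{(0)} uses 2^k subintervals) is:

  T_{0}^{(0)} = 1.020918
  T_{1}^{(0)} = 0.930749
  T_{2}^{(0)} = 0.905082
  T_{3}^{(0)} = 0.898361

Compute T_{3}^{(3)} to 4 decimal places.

Richardson extrapolation on the trapezoidal column (denominator 4−1=3):
T_{1}^{(1)} = 0.930749 + (0.930749 − 1.020918)/3 = 0.900693
T_{2}^{(1)} = 0.905082 + (0.905082 − 0.930749)/3 = 0.896526
T_{3}^{(1)} = (4·0.898361 − 0.905082) / 3 = 0.896121
T_{2}^{(2)} = 0.896526 + (0.896526 − 0.900693)/15 = 0.896248
T_{3}^{(2)} = 0.896121 + (0.896121 − 0.896526)/15 = 0.896094
T_{3}^{(3)} = (64·0.896094 − 0.896248) / 63 = 0.896092
(Column j=1 coincides with Simpson's rule on the same nodes.)

0.8961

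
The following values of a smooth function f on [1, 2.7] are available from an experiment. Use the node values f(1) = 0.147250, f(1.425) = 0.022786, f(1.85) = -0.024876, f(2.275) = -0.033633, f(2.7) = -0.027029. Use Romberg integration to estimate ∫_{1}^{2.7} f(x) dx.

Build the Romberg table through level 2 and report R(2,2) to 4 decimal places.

0.0037

R(0,0) (trapezoid, 1 panel, h=1.7000): 0.102188
R(1,0) (trapezoid, 2 panels, h=0.8500): 0.029949
R(2,0) (trapezoid, 4 panels, h=0.4250): 0.010365
R(1,1) = 0.029949 + (0.029949 − 0.102188)/3 = 0.005869
R(2,1) = 0.010365 + (0.010365 − 0.029949)/3 = 0.003837
R(2,2) = 0.003837 + (0.003837 − 0.005869)/15 = 0.003702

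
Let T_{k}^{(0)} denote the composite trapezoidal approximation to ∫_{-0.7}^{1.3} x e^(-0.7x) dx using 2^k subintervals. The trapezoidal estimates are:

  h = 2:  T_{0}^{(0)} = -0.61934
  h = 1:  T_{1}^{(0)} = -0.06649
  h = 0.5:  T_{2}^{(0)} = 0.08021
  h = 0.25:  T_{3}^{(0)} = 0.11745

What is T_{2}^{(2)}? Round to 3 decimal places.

0.130

Richardson extrapolation on the trapezoidal column (denominator 4−1=3):
T_{1}^{(1)} = (4·(-0.06649) − (-0.61934)) / 3 = 0.11779
T_{2}^{(1)} = 0.08021 + (0.08021 − (-0.06649))/3 = 0.12911
T_{2}^{(2)} = (16·0.12911 − 0.11779) / 15 = 0.12986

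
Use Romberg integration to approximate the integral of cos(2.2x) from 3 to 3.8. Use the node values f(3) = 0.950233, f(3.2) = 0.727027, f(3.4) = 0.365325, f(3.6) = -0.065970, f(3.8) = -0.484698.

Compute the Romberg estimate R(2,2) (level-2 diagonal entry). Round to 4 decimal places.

0.2560

R(0,0) (trapezoid, 1 panel, h=0.8000): 0.186214
R(1,0) (trapezoid, 2 panels, h=0.4000): 0.239237
R(2,0) (trapezoid, 4 panels, h=0.2000): 0.251830
R(1,1) = 0.239237 + (0.239237 − 0.186214)/3 = 0.256911
R(2,1) = 0.251830 + (0.251830 − 0.239237)/3 = 0.256028
R(2,2) = 0.256028 + (0.256028 − 0.256911)/15 = 0.255969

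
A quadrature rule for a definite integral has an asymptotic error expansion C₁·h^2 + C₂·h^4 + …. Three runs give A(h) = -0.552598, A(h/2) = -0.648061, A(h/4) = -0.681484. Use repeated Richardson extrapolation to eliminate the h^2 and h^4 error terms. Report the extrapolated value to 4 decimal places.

First eliminate the h^2 term (factor 2^2 = 4):
  B₁ = (4·(-0.648061) − (-0.552598))/3 = -0.679882
  B₂ = (4·(-0.681484) − (-0.648061))/3 = -0.692625
Then eliminate the h^4 term (factor 2^4 = 16):
  (16·(-0.692625) − (-0.679882))/15 = -0.693475

-0.6935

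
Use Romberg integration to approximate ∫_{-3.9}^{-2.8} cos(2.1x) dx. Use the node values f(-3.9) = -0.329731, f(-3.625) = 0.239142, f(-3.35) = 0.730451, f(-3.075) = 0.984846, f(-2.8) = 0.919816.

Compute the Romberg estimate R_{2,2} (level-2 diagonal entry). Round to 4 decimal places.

0.6363

R_{0,0} (trapezoid, 1 panel, h=1.1000): 0.324547
R_{1,0} (trapezoid, 2 panels, h=0.5500): 0.564021
R_{2,0} (trapezoid, 4 panels, h=0.2750): 0.618607
R_{1,1} = 0.564021 + (0.564021 − 0.324547)/3 = 0.643846
R_{2,1} = 0.618607 + (0.618607 − 0.564021)/3 = 0.636802
R_{2,2} = 0.636802 + (0.636802 − 0.643846)/15 = 0.636332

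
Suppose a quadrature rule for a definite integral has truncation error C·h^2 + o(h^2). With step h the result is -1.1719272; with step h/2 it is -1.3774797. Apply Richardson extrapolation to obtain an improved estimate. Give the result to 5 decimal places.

-1.44600

Extrapolated value = (4·A(h/2) − A(h)) / (4 − 1)
= (4·(-1.3774797) − (-1.1719272)) / 3
= -4.3379916 / 3 = -1.4459972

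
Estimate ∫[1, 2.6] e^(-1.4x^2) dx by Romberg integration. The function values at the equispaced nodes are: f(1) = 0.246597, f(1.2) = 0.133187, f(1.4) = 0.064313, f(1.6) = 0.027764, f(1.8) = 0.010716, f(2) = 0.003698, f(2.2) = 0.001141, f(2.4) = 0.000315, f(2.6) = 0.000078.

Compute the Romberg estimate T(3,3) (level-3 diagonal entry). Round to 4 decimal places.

T(0,0) (trapezoid, 1 panel, h=1.6000): 0.197340
T(1,0) (trapezoid, 2 panels, h=0.8000): 0.107243
T(2,0) (trapezoid, 4 panels, h=0.4000): 0.079803
T(3,0) (trapezoid, 8 panels, h=0.2000): 0.072894
T(1,1) = 0.107243 + (0.107243 − 0.197340)/3 = 0.077211
T(2,1) = 0.079803 + (0.079803 − 0.107243)/3 = 0.070656
T(3,1) = 0.072894 + (0.072894 − 0.079803)/3 = 0.070591
T(2,2) = 0.070656 + (0.070656 − 0.077211)/15 = 0.070219
T(3,2) = 0.070591 + (0.070591 − 0.070656)/15 = 0.070587
T(3,3) = 0.070587 + (0.070587 − 0.070219)/63 = 0.070593

0.0706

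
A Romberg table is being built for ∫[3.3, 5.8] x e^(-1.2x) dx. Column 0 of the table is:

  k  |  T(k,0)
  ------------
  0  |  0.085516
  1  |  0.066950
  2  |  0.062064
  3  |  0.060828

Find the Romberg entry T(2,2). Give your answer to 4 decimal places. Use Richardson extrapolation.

0.0604

Richardson extrapolation on the trapezoidal column (denominator 4−1=3):
T(1,1) = (4·0.066950 − 0.085516) / 3 = 0.060761
T(2,1) = (4·0.062064 − 0.066950) / 3 = 0.060435
T(2,2) = 0.060435 + (0.060435 − 0.060761)/15 = 0.060413
(Column j=1 coincides with Simpson's rule on the same nodes.)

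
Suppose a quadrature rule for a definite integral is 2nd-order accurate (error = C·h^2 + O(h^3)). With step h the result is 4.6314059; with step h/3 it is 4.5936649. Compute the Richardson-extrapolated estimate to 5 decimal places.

The leading error scales as h^2; refining by a factor of 3 reduces it by 3^2 = 9.
Extrapolated value = (9·A(h/3) − A(h)) / (9 − 1)
= (9·4.5936649 − 4.6314059) / 8
= 36.7115782 / 8 = 4.5889473

4.58895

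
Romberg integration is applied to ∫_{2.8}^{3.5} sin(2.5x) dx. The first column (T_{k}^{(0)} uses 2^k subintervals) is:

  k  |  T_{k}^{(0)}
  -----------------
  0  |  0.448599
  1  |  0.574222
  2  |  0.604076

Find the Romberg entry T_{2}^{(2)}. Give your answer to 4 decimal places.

0.6139

T_{1}^{(1)} = 0.574222 + (0.574222 − 0.448599)/3 = 0.616096
T_{2}^{(1)} = 0.604076 + (0.604076 − 0.574222)/3 = 0.614027
T_{2}^{(2)} = (16·0.614027 − 0.616096) / 15 = 0.613889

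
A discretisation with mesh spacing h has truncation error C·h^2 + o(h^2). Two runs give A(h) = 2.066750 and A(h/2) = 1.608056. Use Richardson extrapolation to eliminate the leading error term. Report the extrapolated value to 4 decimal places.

The leading error scales as h^2; refining by a factor of 2 reduces it by 2^2 = 4.
Extrapolated value = (4·A(h/2) − A(h)) / (4 − 1)
= (4·1.608056 − 2.066750) / 3
= 4.365474 / 3 = 1.455158

1.4552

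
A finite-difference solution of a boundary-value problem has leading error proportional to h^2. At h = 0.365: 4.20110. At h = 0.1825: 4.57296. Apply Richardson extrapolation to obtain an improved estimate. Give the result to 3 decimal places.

4.697

Extrapolated value = (4·A(h/2) − A(h)) / (4 − 1)
= (4·4.57296 − 4.20110) / 3
= 14.09074 / 3 = 4.69691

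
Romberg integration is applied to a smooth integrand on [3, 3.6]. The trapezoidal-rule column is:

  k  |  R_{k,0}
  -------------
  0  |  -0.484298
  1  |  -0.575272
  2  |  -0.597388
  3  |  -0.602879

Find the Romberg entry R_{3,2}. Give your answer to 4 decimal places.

Richardson extrapolation on the trapezoidal column (denominator 4−1=3):
R_{2,1} = (4·(-0.597388) − (-0.575272)) / 3 = -0.604760
R_{3,1} = (4·(-0.602879) − (-0.597388)) / 3 = -0.604709
R_{3,2} = -0.604709 + (-0.604709 − (-0.604760))/15 = -0.604706

-0.6047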